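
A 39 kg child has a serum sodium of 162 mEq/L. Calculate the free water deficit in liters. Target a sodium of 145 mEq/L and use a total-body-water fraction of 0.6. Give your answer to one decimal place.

TBW = 0.6 · 39 = 23.4 L
Free water deficit = TBW · (Na/145 − 1)
= 23.4 · (162/145 − 1)
= 23.4 · 0.1172
= 2.74 L

2.7 L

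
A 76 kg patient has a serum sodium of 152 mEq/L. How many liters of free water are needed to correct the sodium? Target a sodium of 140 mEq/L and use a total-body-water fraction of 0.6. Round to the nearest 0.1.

TBW = 0.6 · 76 = 45.6 L
Free water deficit = TBW · (Na/140 − 1)
= 45.6 · (152/140 − 1)
= 45.6 · 0.0857
= 3.91 L

3.9 L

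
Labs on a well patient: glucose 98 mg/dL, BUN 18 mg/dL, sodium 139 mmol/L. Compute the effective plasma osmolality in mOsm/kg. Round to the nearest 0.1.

283.4 mOsm/kg

Effective osmolality excludes urea (freely permeant across cell membranes):
2·Na + glucose/18
= 2·139 + 98/18
= 278 + 5.44
= 283.44 mOsm/kg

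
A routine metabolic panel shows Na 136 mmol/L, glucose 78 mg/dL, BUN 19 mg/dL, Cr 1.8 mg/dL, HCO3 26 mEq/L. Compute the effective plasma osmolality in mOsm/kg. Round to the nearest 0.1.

276.3 mOsm/kg

Effective osmolality excludes urea (freely permeant across cell membranes):
2·Na + glucose/18
= 2·136 + 78/18
= 272 + 4.33
= 276.33 mOsm/kg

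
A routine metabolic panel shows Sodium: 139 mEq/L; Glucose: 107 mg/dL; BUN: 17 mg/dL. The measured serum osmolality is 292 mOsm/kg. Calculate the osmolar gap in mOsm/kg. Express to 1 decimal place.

2.0 mOsm/kg

Calculated osmolality = 2·Na + glucose/18 + BUN/2.8
= 2·139 + 107/18 + 17/2.8
= 278 + 5.94 + 6.07
= 290.01 mOsm/kg ≈ 290.0 mOsm/kg
Osmolar gap = measured − calculated = 292 − 290.0 = 2.0 mOsm/kg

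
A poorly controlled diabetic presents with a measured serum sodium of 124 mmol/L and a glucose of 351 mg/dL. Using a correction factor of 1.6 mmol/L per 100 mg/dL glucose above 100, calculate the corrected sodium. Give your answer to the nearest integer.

128 mmol/L

Corrected Na = measured Na + 1.6 · (glucose − 100)/100
= 124 + 1.6 · (351 − 100)/100
= 124 + 4
= 128 mmol/L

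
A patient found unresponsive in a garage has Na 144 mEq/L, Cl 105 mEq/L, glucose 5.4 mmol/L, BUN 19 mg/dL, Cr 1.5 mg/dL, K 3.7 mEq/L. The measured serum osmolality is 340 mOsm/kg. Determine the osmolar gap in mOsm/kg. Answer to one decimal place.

39.8 mOsm/kg

Calculated osmolality = 2·Na + glucose + BUN/2.8
= 2·144 + 5.4 + 19/2.8
= 288 + 5.40 + 6.79
= 300.19 mOsm/kg ≈ 300.2 mOsm/kg
Osmolar gap = measured − calculated = 340 − 300.2 = 39.8 mOsm/kg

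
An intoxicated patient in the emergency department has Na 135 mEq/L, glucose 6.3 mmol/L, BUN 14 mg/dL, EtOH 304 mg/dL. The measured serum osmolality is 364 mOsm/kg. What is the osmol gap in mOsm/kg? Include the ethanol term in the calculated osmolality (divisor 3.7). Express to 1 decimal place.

Calculated osmolality = 2·Na + glucose + BUN/2.8 + ethanol/3.7
= 2·135 + 6.3 + 14/2.8 + 304/3.7
= 270 + 6.30 + 5 + 82.16
= 363.46 mOsm/kg ≈ 363.5 mOsm/kg
Osmolar gap = measured − calculated = 364 − 363.5 = 0.5 mOsm/kg

0.5 mOsm/kg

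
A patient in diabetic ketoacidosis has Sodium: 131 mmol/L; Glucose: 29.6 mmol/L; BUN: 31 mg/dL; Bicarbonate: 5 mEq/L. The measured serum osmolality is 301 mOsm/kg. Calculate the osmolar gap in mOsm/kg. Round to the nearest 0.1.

Calculated osmolality = 2·Na + glucose + BUN/2.8
= 2·131 + 29.6 + 31/2.8
= 262 + 29.60 + 11.07
= 302.67 mOsm/kg ≈ 302.7 mOsm/kg
Osmolar gap = measured − calculated = 301 − 302.7 = -1.7 mOsm/kg

-1.7 mOsm/kg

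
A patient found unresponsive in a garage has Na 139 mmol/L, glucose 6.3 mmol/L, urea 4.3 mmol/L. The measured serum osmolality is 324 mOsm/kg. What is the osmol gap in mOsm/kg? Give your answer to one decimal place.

35.4 mOsm/kg

Calculated osmolality = 2·Na + glucose + urea
= 2·139 + 6.3 + 4.3
= 278 + 6.30 + 4.30
= 288.6 mOsm/kg ≈ 288.6 mOsm/kg
Osmolar gap = measured − calculated = 324 − 288.6 = 35.4 mOsm/kg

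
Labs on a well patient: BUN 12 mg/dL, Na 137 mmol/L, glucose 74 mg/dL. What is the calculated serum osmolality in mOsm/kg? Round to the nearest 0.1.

282.4 mOsm/kg

Calculated osmolality = 2·Na + glucose/18 + BUN/2.8
= 2·137 + 74/18 + 12/2.8
= 274 + 4.11 + 4.29
= 282.4 mOsm/kg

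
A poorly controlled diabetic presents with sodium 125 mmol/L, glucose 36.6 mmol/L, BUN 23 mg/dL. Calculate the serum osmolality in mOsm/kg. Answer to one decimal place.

294.8 mOsm/kg

Calculated osmolality = 2·Na + glucose + BUN/2.8
= 2·125 + 36.6 + 23/2.8
= 250 + 36.60 + 8.21
= 294.81 mOsm/kg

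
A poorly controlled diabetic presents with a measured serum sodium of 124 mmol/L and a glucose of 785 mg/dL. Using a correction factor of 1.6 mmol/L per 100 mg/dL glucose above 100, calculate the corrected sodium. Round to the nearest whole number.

Corrected Na = measured Na + 1.6 · (glucose − 100)/100
= 124 + 1.6 · (785 − 100)/100
= 124 + 11
= 135 mmol/L

135 mmol/L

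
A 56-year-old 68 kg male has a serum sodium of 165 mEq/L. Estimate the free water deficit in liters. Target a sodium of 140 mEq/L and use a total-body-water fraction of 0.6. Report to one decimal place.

7.3 L

TBW = 0.6 · 68 = 40.8 L
Free water deficit = TBW · (Na/140 − 1)
= 40.8 · (165/140 − 1)
= 40.8 · 0.1786
= 7.29 L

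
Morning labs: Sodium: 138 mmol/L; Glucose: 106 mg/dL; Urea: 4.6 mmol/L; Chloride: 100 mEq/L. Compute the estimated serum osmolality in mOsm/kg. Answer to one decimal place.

Calculated osmolality = 2·Na + glucose/18 + urea
= 2·138 + 106/18 + 4.6
= 276 + 5.89 + 4.60
= 286.49 mOsm/kg

286.5 mOsm/kg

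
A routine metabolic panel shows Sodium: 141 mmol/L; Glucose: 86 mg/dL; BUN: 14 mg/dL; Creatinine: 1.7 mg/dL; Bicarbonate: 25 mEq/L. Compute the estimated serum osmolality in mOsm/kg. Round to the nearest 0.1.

Calculated osmolality = 2·Na + glucose/18 + BUN/2.8
= 2·141 + 86/18 + 14/2.8
= 282 + 4.78 + 5
= 291.78 mOsm/kg

291.8 mOsm/kg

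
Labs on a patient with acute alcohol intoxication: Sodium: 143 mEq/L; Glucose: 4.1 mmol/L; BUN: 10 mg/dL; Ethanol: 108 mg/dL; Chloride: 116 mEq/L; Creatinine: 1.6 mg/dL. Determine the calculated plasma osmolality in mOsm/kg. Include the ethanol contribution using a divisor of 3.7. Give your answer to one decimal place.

Calculated osmolality = 2·Na + glucose + BUN/2.8 + ethanol/3.7
= 2·143 + 4.1 + 10/2.8 + 108/3.7
= 286 + 4.10 + 3.57 + 29.19
= 322.86 mOsm/kg

322.9 mOsm/kg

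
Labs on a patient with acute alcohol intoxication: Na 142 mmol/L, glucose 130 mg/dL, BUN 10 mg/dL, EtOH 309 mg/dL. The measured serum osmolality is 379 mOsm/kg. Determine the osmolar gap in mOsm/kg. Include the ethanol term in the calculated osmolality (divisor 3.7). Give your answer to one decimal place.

Calculated osmolality = 2·Na + glucose/18 + BUN/2.8 + ethanol/3.7
= 2·142 + 130/18 + 10/2.8 + 309/3.7
= 284 + 7.22 + 3.57 + 83.51
= 378.3 mOsm/kg ≈ 378.3 mOsm/kg
Osmolar gap = measured − calculated = 379 − 378.3 = 0.7 mOsm/kg

0.7 mOsm/kg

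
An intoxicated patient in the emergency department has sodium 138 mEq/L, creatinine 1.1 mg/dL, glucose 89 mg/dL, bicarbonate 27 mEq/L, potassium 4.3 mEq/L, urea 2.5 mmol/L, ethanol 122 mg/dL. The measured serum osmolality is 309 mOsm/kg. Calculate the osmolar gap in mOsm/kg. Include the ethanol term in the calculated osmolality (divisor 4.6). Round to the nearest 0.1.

Calculated osmolality = 2·Na + glucose/18 + urea + ethanol/4.6
= 2·138 + 89/18 + 2.5 + 122/4.6
= 276 + 4.94 + 2.50 + 26.52
= 309.96 mOsm/kg ≈ 310.0 mOsm/kg
Osmolar gap = measured − calculated = 309 − 310.0 = -1.0 mOsm/kg

-1.0 mOsm/kg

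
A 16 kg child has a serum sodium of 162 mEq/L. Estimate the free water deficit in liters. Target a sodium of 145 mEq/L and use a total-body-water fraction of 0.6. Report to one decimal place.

1.1 L

TBW = 0.6 · 16 = 9.6 L
Free water deficit = TBW · (Na/145 − 1)
= 9.6 · (162/145 − 1)
= 9.6 · 0.1172
= 1.13 L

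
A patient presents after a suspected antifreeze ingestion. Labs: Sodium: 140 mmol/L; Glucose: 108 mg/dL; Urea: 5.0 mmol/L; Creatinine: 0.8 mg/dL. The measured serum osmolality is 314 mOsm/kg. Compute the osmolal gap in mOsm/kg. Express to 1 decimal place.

Calculated osmolality = 2·Na + glucose/18 + urea
= 2·140 + 108/18 + 5
= 280 + 6 + 5
= 291 mOsm/kg ≈ 291.0 mOsm/kg
Osmolar gap = measured − calculated = 314 − 291.0 = 23.0 mOsm/kg

23.0 mOsm/kg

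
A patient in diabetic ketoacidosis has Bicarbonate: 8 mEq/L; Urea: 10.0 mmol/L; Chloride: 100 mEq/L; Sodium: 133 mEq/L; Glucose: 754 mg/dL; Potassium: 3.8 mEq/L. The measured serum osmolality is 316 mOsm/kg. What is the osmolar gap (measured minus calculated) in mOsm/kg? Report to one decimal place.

Calculated osmolality = 2·Na + glucose/18 + urea
= 2·133 + 754/18 + 10
= 266 + 41.89 + 10
= 317.89 mOsm/kg ≈ 317.9 mOsm/kg
Osmolar gap = measured − calculated = 316 − 317.9 = -1.9 mOsm/kg

-1.9 mOsm/kg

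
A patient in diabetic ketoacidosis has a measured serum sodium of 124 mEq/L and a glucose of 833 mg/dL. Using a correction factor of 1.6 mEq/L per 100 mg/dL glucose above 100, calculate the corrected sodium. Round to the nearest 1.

Corrected Na = measured Na + 1.6 · (glucose − 100)/100
= 124 + 1.6 · (833 − 100)/100
= 124 + 11.7
= 135.7 mEq/L

136 mEq/L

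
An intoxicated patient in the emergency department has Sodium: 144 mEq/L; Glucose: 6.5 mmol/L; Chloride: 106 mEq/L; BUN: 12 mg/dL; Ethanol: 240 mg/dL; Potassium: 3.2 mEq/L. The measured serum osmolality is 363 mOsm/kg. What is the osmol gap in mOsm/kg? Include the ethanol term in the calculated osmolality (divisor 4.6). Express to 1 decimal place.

Calculated osmolality = 2·Na + glucose + BUN/2.8 + ethanol/4.6
= 2·144 + 6.5 + 12/2.8 + 240/4.6
= 288 + 6.50 + 4.29 + 52.17
= 350.96 mOsm/kg ≈ 351.0 mOsm/kg
Osmolar gap = measured − calculated = 363 − 351.0 = 12.0 mOsm/kg

12.0 mOsm/kg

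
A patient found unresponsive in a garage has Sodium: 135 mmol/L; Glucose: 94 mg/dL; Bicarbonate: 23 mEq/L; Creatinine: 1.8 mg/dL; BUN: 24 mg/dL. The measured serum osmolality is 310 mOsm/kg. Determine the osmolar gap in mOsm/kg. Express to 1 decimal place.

26.2 mOsm/kg

Calculated osmolality = 2·Na + glucose/18 + BUN/2.8
= 2·135 + 94/18 + 24/2.8
= 270 + 5.22 + 8.57
= 283.79 mOsm/kg ≈ 283.8 mOsm/kg
Osmolar gap = measured − calculated = 310 − 283.8 = 26.2 mOsm/kg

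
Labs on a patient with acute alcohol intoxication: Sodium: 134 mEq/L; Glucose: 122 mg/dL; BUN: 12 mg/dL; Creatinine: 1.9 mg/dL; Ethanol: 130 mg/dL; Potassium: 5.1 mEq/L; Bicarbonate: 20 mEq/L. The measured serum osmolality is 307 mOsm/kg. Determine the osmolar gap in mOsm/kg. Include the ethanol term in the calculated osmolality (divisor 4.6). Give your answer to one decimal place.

Calculated osmolality = 2·Na + glucose/18 + BUN/2.8 + ethanol/4.6
= 2·134 + 122/18 + 12/2.8 + 130/4.6
= 268 + 6.78 + 4.29 + 28.26
= 307.33 mOsm/kg ≈ 307.3 mOsm/kg
Osmolar gap = measured − calculated = 307 − 307.3 = -0.3 mOsm/kg

-0.3 mOsm/kg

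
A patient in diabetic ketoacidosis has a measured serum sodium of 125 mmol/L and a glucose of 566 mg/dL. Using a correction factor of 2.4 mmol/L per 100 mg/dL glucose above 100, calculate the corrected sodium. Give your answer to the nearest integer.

Corrected Na = measured Na + 2.4 · (glucose − 100)/100
= 125 + 2.4 · (566 − 100)/100
= 125 + 11.2
= 136.2 mmol/L

136 mmol/L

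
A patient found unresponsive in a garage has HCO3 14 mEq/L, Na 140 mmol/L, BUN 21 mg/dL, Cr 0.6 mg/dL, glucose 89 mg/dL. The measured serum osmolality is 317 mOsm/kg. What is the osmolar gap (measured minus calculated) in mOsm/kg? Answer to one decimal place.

Calculated osmolality = 2·Na + glucose/18 + BUN/2.8
= 2·140 + 89/18 + 21/2.8
= 280 + 4.94 + 7.50
= 292.44 mOsm/kg ≈ 292.4 mOsm/kg
Osmolar gap = measured − calculated = 317 − 292.4 = 24.6 mOsm/kg

24.6 mOsm/kg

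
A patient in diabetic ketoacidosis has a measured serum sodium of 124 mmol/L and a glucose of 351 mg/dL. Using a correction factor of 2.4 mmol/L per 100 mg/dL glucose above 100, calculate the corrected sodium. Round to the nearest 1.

Corrected Na = measured Na + 2.4 · (glucose − 100)/100
= 124 + 2.4 · (351 − 100)/100
= 124 + 6
= 130 mmol/L

130 mmol/L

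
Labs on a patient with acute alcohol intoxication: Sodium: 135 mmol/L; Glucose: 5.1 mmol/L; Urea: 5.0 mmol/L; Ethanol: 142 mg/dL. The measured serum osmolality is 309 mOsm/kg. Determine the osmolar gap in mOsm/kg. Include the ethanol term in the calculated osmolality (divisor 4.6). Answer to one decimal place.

-2.0 mOsm/kg

Calculated osmolality = 2·Na + glucose + urea + ethanol/4.6
= 2·135 + 5.1 + 5 + 142/4.6
= 270 + 5.10 + 5 + 30.87
= 310.97 mOsm/kg ≈ 311.0 mOsm/kg
Osmolar gap = measured − calculated = 309 − 311.0 = -2.0 mOsm/kg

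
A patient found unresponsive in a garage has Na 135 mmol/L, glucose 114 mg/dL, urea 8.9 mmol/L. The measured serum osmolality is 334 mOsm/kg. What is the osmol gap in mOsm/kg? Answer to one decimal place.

Calculated osmolality = 2·Na + glucose/18 + urea
= 2·135 + 114/18 + 8.9
= 270 + 6.33 + 8.90
= 285.23 mOsm/kg ≈ 285.2 mOsm/kg
Osmolar gap = measured − calculated = 334 − 285.2 = 48.8 mOsm/kg

48.8 mOsm/kg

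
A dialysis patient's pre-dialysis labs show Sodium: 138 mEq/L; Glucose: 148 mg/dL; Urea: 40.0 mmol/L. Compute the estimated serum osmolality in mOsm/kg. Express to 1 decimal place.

Calculated osmolality = 2·Na + glucose/18 + urea
= 2·138 + 148/18 + 40
= 276 + 8.22 + 40
= 324.22 mOsm/kg

324.2 mOsm/kg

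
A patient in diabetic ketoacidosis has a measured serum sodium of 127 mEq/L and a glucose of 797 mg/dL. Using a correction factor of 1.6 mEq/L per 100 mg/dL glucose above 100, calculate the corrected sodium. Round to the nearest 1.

Corrected Na = measured Na + 1.6 · (glucose − 100)/100
= 127 + 1.6 · (797 − 100)/100
= 127 + 11.2
= 138.2 mEq/L

138 mEq/L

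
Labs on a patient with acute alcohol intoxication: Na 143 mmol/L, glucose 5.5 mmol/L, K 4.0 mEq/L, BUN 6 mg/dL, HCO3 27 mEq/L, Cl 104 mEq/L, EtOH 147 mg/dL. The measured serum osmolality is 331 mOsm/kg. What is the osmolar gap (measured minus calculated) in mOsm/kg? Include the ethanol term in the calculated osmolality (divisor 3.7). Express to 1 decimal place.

-2.4 mOsm/kg

Calculated osmolality = 2·Na + glucose + BUN/2.8 + ethanol/3.7
= 2·143 + 5.5 + 6/2.8 + 147/3.7
= 286 + 5.50 + 2.14 + 39.73
= 333.37 mOsm/kg ≈ 333.4 mOsm/kg
Osmolar gap = measured − calculated = 331 − 333.4 = -2.4 mOsm/kg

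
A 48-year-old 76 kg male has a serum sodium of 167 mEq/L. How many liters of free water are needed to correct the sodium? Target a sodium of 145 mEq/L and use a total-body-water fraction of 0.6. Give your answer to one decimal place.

TBW = 0.6 · 76 = 45.6 L
Free water deficit = TBW · (Na/145 − 1)
= 45.6 · (167/145 − 1)
= 45.6 · 0.1517
= 6.92 L

6.9 L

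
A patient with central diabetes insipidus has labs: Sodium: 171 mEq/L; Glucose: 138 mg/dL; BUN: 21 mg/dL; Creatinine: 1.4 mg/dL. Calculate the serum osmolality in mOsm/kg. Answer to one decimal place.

Calculated osmolality = 2·Na + glucose/18 + BUN/2.8
= 2·171 + 138/18 + 21/2.8
= 342 + 7.67 + 7.50
= 357.17 mOsm/kg

357.2 mOsm/kg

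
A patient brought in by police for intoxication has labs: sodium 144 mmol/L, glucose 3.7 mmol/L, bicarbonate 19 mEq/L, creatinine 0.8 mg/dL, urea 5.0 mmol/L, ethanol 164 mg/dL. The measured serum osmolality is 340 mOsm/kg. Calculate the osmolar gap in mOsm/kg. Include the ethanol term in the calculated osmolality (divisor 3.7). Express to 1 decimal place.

-1.0 mOsm/kg

Calculated osmolality = 2·Na + glucose + urea + ethanol/3.7
= 2·144 + 3.7 + 5 + 164/3.7
= 288 + 3.70 + 5 + 44.32
= 341.02 mOsm/kg ≈ 341.0 mOsm/kg
Osmolar gap = measured − calculated = 340 − 341.0 = -1.0 mOsm/kg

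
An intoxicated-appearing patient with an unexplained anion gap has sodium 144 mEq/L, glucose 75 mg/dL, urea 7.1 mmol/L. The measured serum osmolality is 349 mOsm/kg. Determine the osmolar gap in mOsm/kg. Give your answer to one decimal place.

Calculated osmolality = 2·Na + glucose/18 + urea
= 2·144 + 75/18 + 7.1
= 288 + 4.17 + 7.10
= 299.27 mOsm/kg ≈ 299.3 mOsm/kg
Osmolar gap = measured − calculated = 349 − 299.3 = 49.7 mOsm/kg

49.7 mOsm/kg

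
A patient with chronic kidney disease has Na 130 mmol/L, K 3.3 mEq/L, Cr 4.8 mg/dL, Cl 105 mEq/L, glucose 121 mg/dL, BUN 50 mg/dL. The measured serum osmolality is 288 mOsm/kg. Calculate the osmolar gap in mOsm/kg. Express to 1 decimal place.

3.4 mOsm/kg

Calculated osmolality = 2·Na + glucose/18 + BUN/2.8
= 2·130 + 121/18 + 50/2.8
= 260 + 6.72 + 17.86
= 284.58 mOsm/kg ≈ 284.6 mOsm/kg
Osmolar gap = measured − calculated = 288 − 284.6 = 3.4 mOsm/kg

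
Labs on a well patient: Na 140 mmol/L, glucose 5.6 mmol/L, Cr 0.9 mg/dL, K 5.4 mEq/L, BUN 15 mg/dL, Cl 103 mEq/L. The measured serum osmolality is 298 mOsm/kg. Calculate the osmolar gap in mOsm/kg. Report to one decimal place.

Calculated osmolality = 2·Na + glucose + BUN/2.8
= 2·140 + 5.6 + 15/2.8
= 280 + 5.60 + 5.36
= 290.96 mOsm/kg ≈ 291.0 mOsm/kg
Osmolar gap = measured − calculated = 298 − 291.0 = 7.0 mOsm/kg

7.0 mOsm/kg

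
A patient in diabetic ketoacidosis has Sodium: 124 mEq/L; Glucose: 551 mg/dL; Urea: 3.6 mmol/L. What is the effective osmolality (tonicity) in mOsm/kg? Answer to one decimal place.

Effective osmolality excludes urea (freely permeant across cell membranes):
2·Na + glucose/18
= 2·124 + 551/18
= 248 + 30.61
= 278.61 mOsm/kg

278.6 mOsm/kg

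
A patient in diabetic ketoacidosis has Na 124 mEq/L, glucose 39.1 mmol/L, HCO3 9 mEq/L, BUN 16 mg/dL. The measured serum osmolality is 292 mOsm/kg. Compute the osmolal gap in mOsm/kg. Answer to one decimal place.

-0.8 mOsm/kg

Calculated osmolality = 2·Na + glucose + BUN/2.8
= 2·124 + 39.1 + 16/2.8
= 248 + 39.10 + 5.71
= 292.81 mOsm/kg ≈ 292.8 mOsm/kg
Osmolar gap = measured − calculated = 292 − 292.8 = -0.8 mOsm/kg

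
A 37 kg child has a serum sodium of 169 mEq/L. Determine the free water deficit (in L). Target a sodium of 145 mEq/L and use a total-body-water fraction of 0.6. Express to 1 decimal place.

TBW = 0.6 · 37 = 22.2 L
Free water deficit = TBW · (Na/145 − 1)
= 22.2 · (169/145 − 1)
= 22.2 · 0.1655
= 3.67 L

3.7 L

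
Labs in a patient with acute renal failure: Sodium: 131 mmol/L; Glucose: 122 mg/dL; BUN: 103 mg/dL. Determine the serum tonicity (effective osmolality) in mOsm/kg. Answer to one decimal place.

Effective osmolality excludes urea (freely permeant across cell membranes):
2·Na + glucose/18
= 2·131 + 122/18
= 262 + 6.78
= 268.78 mOsm/kg

268.8 mOsm/kg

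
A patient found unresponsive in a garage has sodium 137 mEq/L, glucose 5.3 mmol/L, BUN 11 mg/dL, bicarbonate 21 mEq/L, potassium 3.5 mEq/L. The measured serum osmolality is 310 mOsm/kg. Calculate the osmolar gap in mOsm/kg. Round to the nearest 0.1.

26.8 mOsm/kg

Calculated osmolality = 2·Na + glucose + BUN/2.8
= 2·137 + 5.3 + 11/2.8
= 274 + 5.30 + 3.93
= 283.23 mOsm/kg ≈ 283.2 mOsm/kg
Osmolar gap = measured − calculated = 310 − 283.2 = 26.8 mOsm/kg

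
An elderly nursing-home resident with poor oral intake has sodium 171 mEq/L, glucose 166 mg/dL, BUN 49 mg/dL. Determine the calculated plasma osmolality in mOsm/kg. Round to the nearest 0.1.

Calculated osmolality = 2·Na + glucose/18 + BUN/2.8
= 2·171 + 166/18 + 49/2.8
= 342 + 9.22 + 17.50
= 368.72 mOsm/kg

368.7 mOsm/kg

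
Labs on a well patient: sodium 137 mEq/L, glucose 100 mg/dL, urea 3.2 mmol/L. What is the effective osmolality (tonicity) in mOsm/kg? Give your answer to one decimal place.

279.6 mOsm/kg

Effective osmolality excludes urea (freely permeant across cell membranes):
2·Na + glucose/18
= 2·137 + 100/18
= 274 + 5.56
= 279.56 mOsm/kg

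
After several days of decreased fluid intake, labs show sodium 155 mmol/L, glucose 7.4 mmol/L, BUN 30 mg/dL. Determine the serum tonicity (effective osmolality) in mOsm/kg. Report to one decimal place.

Effective osmolality excludes urea (freely permeant across cell membranes):
2·Na + glucose
= 2·155 + 7.4
= 310 + 7.4
= 317.4 mOsm/kg

317.4 mOsm/kg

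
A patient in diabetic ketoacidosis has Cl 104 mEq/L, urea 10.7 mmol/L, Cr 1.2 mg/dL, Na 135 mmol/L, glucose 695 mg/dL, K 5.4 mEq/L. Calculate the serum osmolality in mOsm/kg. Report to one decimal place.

Calculated osmolality = 2·Na + glucose/18 + urea
= 2·135 + 695/18 + 10.7
= 270 + 38.61 + 10.70
= 319.31 mOsm/kg

319.3 mOsm/kg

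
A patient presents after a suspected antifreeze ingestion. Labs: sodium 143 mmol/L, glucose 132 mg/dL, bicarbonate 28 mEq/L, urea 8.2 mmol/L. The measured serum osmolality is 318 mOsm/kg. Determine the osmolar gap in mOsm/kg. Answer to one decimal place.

16.5 mOsm/kg

Calculated osmolality = 2·Na + glucose/18 + urea
= 2·143 + 132/18 + 8.2
= 286 + 7.33 + 8.20
= 301.53 mOsm/kg ≈ 301.5 mOsm/kg
Osmolar gap = measured − calculated = 318 − 301.5 = 16.5 mOsm/kg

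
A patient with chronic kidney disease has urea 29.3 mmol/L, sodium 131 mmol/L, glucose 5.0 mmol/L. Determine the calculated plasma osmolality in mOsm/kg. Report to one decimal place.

Calculated osmolality = 2·Na + glucose + urea
= 2·131 + 5 + 29.3
= 262 + 5 + 29.30
= 296.3 mOsm/kg

296.3 mOsm/kg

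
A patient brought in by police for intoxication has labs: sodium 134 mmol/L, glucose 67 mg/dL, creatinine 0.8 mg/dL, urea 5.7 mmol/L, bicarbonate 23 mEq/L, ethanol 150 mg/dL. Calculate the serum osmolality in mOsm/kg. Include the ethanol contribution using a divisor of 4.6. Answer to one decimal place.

Calculated osmolality = 2·Na + glucose/18 + urea + ethanol/4.6
= 2·134 + 67/18 + 5.7 + 150/4.6
= 268 + 3.72 + 5.70 + 32.61
= 310.03 mOsm/kg

310.0 mOsm/kg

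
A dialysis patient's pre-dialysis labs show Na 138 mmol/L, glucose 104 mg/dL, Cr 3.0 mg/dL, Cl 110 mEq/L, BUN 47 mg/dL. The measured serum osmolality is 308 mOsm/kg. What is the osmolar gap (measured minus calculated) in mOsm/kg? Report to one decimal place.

Calculated osmolality = 2·Na + glucose/18 + BUN/2.8
= 2·138 + 104/18 + 47/2.8
= 276 + 5.78 + 16.79
= 298.57 mOsm/kg ≈ 298.6 mOsm/kg
Osmolar gap = measured − calculated = 308 − 298.6 = 9.4 mOsm/kg

9.4 mOsm/kg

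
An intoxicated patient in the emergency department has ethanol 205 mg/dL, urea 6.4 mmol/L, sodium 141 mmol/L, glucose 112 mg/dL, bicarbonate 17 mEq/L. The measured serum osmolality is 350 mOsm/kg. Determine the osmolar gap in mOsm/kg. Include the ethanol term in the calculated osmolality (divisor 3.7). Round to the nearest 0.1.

0.0 mOsm/kg

Calculated osmolality = 2·Na + glucose/18 + urea + ethanol/3.7
= 2·141 + 112/18 + 6.4 + 205/3.7
= 282 + 6.22 + 6.40 + 55.41
= 350.03 mOsm/kg ≈ 350.0 mOsm/kg
Osmolar gap = measured − calculated = 350 − 350.0 = 0.0 mOsm/kg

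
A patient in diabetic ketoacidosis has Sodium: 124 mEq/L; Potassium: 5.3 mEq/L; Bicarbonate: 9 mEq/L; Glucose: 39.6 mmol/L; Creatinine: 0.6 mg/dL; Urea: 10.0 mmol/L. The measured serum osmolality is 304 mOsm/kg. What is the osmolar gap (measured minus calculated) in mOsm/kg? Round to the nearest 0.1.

Calculated osmolality = 2·Na + glucose + urea
= 2·124 + 39.6 + 10
= 248 + 39.60 + 10
= 297.6 mOsm/kg ≈ 297.6 mOsm/kg
Osmolar gap = measured − calculated = 304 − 297.6 = 6.4 mOsm/kg

6.4 mOsm/kg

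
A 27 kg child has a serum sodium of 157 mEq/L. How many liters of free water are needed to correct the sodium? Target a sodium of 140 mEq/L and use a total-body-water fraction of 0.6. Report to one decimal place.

TBW = 0.6 · 27 = 16.2 L
Free water deficit = TBW · (Na/140 − 1)
= 16.2 · (157/140 − 1)
= 16.2 · 0.1214
= 1.97 L

2.0 L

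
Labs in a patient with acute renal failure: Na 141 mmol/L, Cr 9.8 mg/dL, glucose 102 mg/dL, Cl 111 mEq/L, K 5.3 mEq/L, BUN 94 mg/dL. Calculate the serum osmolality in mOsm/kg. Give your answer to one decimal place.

321.2 mOsm/kg

Calculated osmolality = 2·Na + glucose/18 + BUN/2.8
= 2·141 + 102/18 + 94/2.8
= 282 + 5.67 + 33.57
= 321.24 mOsm/kg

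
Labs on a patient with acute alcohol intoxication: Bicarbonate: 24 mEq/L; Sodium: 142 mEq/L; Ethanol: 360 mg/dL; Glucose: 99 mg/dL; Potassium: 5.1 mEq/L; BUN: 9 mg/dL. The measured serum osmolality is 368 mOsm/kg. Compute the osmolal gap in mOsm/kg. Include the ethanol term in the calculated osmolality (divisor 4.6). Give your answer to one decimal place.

Calculated osmolality = 2·Na + glucose/18 + BUN/2.8 + ethanol/4.6
= 2·142 + 99/18 + 9/2.8 + 360/4.6
= 284 + 5.50 + 3.21 + 78.26
= 370.97 mOsm/kg ≈ 371.0 mOsm/kg
Osmolar gap = measured − calculated = 368 − 371.0 = -3.0 mOsm/kg

-3.0 mOsm/kg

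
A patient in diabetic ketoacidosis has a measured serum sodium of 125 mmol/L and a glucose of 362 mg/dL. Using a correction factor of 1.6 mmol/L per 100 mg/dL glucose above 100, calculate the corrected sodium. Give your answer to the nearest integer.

129 mmol/L

Corrected Na = measured Na + 1.6 · (glucose − 100)/100
= 125 + 1.6 · (362 − 100)/100
= 125 + 4.2
= 129.2 mmol/L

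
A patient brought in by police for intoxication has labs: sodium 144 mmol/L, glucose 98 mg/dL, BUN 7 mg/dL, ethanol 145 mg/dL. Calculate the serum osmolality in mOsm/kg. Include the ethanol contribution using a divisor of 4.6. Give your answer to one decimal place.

327.5 mOsm/kg

Calculated osmolality = 2·Na + glucose/18 + BUN/2.8 + ethanol/4.6
= 2·144 + 98/18 + 7/2.8 + 145/4.6
= 288 + 5.44 + 2.50 + 31.52
= 327.46 mOsm/kg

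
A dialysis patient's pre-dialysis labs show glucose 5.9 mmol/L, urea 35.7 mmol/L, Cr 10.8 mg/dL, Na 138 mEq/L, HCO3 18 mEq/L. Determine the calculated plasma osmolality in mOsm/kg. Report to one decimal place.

Calculated osmolality = 2·Na + glucose + urea
= 2·138 + 5.9 + 35.7
= 276 + 5.90 + 35.70
= 317.6 mOsm/kg

317.6 mOsm/kg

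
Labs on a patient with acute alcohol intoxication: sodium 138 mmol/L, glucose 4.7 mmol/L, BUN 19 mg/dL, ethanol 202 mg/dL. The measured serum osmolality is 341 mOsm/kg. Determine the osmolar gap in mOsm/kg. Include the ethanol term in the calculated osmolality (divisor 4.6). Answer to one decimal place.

Calculated osmolality = 2·Na + glucose + BUN/2.8 + ethanol/4.6
= 2·138 + 4.7 + 19/2.8 + 202/4.6
= 276 + 4.70 + 6.79 + 43.91
= 331.4 mOsm/kg ≈ 331.4 mOsm/kg
Osmolar gap = measured − calculated = 341 − 331.4 = 9.6 mOsm/kg

9.6 mOsm/kg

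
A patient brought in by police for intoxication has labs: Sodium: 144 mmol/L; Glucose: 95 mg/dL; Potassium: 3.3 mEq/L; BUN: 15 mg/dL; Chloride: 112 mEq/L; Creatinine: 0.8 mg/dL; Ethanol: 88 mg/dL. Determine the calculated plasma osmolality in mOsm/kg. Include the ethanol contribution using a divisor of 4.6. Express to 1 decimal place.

317.8 mOsm/kg

Calculated osmolality = 2·Na + glucose/18 + BUN/2.8 + ethanol/4.6
= 2·144 + 95/18 + 15/2.8 + 88/4.6
= 288 + 5.28 + 5.36 + 19.13
= 317.77 mOsm/kg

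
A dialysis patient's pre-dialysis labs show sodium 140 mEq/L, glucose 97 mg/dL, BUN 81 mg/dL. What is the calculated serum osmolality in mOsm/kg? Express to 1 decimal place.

314.3 mOsm/kg

Calculated osmolality = 2·Na + glucose/18 + BUN/2.8
= 2·140 + 97/18 + 81/2.8
= 280 + 5.39 + 28.93
= 314.32 mOsm/kg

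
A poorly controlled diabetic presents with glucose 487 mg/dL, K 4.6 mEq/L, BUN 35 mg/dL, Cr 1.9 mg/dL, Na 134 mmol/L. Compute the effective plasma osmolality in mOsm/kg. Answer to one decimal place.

295.1 mOsm/kg

Effective osmolality excludes urea (freely permeant across cell membranes):
2·Na + glucose/18
= 2·134 + 487/18
= 268 + 27.06
= 295.06 mOsm/kg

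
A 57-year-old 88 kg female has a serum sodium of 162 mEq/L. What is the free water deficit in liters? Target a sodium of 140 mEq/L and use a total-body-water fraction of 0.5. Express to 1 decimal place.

6.9 L

TBW = 0.5 · 88 = 44 L
Free water deficit = TBW · (Na/140 − 1)
= 44 · (162/140 − 1)
= 44 · 0.1571
= 6.91 L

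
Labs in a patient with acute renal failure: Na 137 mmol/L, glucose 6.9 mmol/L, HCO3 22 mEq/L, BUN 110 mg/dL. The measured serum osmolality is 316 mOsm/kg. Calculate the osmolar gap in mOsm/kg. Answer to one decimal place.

-4.2 mOsm/kg

Calculated osmolality = 2·Na + glucose + BUN/2.8
= 2·137 + 6.9 + 110/2.8
= 274 + 6.90 + 39.29
= 320.19 mOsm/kg ≈ 320.2 mOsm/kg
Osmolar gap = measured − calculated = 316 − 320.2 = -4.2 mOsm/kg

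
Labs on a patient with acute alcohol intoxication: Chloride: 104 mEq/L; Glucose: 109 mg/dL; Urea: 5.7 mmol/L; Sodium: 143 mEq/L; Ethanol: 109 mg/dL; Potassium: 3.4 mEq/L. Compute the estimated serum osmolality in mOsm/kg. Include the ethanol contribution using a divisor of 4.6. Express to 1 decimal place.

321.5 mOsm/kg

Calculated osmolality = 2·Na + glucose/18 + urea + ethanol/4.6
= 2·143 + 109/18 + 5.7 + 109/4.6
= 286 + 6.06 + 5.70 + 23.70
= 321.46 mOsm/kg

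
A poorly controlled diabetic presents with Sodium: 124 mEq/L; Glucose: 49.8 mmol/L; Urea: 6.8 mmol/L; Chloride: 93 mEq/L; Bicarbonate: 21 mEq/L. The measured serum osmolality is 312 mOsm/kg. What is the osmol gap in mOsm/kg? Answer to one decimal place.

Calculated osmolality = 2·Na + glucose + urea
= 2·124 + 49.8 + 6.8
= 248 + 49.80 + 6.80
= 304.6 mOsm/kg ≈ 304.6 mOsm/kg
Osmolar gap = measured − calculated = 312 − 304.6 = 7.4 mOsm/kg

7.4 mOsm/kg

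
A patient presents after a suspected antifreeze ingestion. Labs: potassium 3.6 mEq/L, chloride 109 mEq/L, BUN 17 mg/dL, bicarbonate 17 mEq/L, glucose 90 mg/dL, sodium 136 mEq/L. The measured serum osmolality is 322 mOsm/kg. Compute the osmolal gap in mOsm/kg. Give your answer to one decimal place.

38.9 mOsm/kg

Calculated osmolality = 2·Na + glucose/18 + BUN/2.8
= 2·136 + 90/18 + 17/2.8
= 272 + 5 + 6.07
= 283.07 mOsm/kg ≈ 283.1 mOsm/kg
Osmolar gap = measured − calculated = 322 − 283.1 = 38.9 mOsm/kg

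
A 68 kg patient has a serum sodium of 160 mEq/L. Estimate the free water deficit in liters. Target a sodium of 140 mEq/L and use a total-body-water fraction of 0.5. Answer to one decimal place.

TBW = 0.5 · 68 = 34 L
Free water deficit = TBW · (Na/140 − 1)
= 34 · (160/140 − 1)
= 34 · 0.1429
= 4.86 L

4.9 L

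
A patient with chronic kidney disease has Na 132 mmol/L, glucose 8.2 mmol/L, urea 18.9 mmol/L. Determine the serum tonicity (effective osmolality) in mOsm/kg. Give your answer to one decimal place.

272.2 mOsm/kg

Effective osmolality excludes urea (freely permeant across cell membranes):
2·Na + glucose
= 2·132 + 8.2
= 264 + 8.2
= 272.2 mOsm/kg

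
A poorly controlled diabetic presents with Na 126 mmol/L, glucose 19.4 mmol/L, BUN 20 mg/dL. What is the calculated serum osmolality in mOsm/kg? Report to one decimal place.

Calculated osmolality = 2·Na + glucose + BUN/2.8
= 2·126 + 19.4 + 20/2.8
= 252 + 19.40 + 7.14
= 278.54 mOsm/kg

278.5 mOsm/kg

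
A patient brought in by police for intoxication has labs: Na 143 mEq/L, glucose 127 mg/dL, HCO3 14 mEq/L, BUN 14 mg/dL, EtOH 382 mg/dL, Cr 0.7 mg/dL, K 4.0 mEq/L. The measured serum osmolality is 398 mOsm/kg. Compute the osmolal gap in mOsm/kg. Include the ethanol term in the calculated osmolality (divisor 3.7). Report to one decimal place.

-3.3 mOsm/kg

Calculated osmolality = 2·Na + glucose/18 + BUN/2.8 + ethanol/3.7
= 2·143 + 127/18 + 14/2.8 + 382/3.7
= 286 + 7.06 + 5 + 103.24
= 401.3 mOsm/kg ≈ 401.3 mOsm/kg
Osmolar gap = measured − calculated = 398 − 401.3 = -3.3 mOsm/kg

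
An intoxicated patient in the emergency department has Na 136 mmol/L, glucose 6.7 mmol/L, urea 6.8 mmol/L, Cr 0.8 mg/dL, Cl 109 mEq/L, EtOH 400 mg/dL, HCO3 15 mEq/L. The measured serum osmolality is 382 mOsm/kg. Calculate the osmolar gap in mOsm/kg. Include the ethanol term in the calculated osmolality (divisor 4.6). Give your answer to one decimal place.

Calculated osmolality = 2·Na + glucose + urea + ethanol/4.6
= 2·136 + 6.7 + 6.8 + 400/4.6
= 272 + 6.70 + 6.80 + 86.96
= 372.46 mOsm/kg ≈ 372.5 mOsm/kg
Osmolar gap = measured − calculated = 382 − 372.5 = 9.5 mOsm/kg

9.5 mOsm/kg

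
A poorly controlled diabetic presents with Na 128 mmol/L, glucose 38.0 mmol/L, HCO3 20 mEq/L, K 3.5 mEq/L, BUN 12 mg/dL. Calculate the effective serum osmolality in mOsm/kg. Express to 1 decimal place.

294.0 mOsm/kg

Effective osmolality excludes urea (freely permeant across cell membranes):
2·Na + glucose
= 2·128 + 38
= 256 + 38
= 294 mOsm/kg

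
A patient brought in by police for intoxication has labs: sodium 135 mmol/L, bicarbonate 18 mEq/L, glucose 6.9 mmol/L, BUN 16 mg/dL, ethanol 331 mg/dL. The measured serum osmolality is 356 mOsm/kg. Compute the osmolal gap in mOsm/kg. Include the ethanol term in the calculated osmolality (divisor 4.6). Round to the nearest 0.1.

Calculated osmolality = 2·Na + glucose + BUN/2.8 + ethanol/4.6
= 2·135 + 6.9 + 16/2.8 + 331/4.6
= 270 + 6.90 + 5.71 + 71.96
= 354.57 mOsm/kg ≈ 354.6 mOsm/kg
Osmolar gap = measured − calculated = 356 − 354.6 = 1.4 mOsm/kg

1.4 mOsm/kg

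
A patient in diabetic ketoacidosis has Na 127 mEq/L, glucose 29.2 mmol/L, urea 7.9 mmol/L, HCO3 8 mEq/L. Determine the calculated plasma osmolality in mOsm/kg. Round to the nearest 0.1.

Calculated osmolality = 2·Na + glucose + urea
= 2·127 + 29.2 + 7.9
= 254 + 29.20 + 7.90
= 291.1 mOsm/kg

291.1 mOsm/kg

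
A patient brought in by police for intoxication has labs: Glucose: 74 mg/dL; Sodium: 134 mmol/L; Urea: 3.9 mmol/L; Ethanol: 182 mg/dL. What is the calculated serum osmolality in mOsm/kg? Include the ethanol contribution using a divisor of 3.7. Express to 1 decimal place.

Calculated osmolality = 2·Na + glucose/18 + urea + ethanol/3.7
= 2·134 + 74/18 + 3.9 + 182/3.7
= 268 + 4.11 + 3.90 + 49.19
= 325.2 mOsm/kg

325.2 mOsm/kg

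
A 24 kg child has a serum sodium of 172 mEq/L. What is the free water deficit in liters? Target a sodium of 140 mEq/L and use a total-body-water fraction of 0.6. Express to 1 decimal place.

3.3 L

TBW = 0.6 · 24 = 14.4 L
Free water deficit = TBW · (Na/140 − 1)
= 14.4 · (172/140 − 1)
= 14.4 · 0.2286
= 3.29 L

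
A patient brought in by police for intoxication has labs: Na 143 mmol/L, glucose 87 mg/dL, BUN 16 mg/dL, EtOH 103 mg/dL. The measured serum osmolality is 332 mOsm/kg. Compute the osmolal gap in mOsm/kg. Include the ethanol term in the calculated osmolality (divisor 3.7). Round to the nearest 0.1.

Calculated osmolality = 2·Na + glucose/18 + BUN/2.8 + ethanol/3.7
= 2·143 + 87/18 + 16/2.8 + 103/3.7
= 286 + 4.83 + 5.71 + 27.84
= 324.38 mOsm/kg ≈ 324.4 mOsm/kg
Osmolar gap = measured − calculated = 332 − 324.4 = 7.6 mOsm/kg

7.6 mOsm/kg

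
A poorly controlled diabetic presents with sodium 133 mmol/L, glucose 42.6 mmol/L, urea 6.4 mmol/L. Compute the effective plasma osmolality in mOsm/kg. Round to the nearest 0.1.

Effective osmolality excludes urea (freely permeant across cell membranes):
2·Na + glucose
= 2·133 + 42.6
= 266 + 42.6
= 308.6 mOsm/kg

308.6 mOsm/kg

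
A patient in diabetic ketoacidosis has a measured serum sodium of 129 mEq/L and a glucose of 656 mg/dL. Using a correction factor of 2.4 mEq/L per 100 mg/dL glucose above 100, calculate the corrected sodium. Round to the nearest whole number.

Corrected Na = measured Na + 2.4 · (glucose − 100)/100
= 129 + 2.4 · (656 − 100)/100
= 129 + 13.3
= 142.3 mEq/L

142 mEq/L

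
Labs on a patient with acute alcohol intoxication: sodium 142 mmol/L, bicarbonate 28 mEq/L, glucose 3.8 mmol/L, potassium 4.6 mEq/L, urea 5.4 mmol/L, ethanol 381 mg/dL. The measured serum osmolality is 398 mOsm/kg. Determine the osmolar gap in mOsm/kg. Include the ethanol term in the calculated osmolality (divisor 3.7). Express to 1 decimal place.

1.8 mOsm/kg

Calculated osmolality = 2·Na + glucose + urea + ethanol/3.7
= 2·142 + 3.8 + 5.4 + 381/3.7
= 284 + 3.80 + 5.40 + 102.97
= 396.17 mOsm/kg ≈ 396.2 mOsm/kg
Osmolar gap = measured − calculated = 398 − 396.2 = 1.8 mOsm/kg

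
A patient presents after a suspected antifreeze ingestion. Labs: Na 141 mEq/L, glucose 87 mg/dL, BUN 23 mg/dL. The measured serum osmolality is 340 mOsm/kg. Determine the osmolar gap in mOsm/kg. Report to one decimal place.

45.0 mOsm/kg

Calculated osmolality = 2·Na + glucose/18 + BUN/2.8
= 2·141 + 87/18 + 23/2.8
= 282 + 4.83 + 8.21
= 295.04 mOsm/kg ≈ 295.0 mOsm/kg
Osmolar gap = measured − calculated = 340 − 295.0 = 45.0 mOsm/kg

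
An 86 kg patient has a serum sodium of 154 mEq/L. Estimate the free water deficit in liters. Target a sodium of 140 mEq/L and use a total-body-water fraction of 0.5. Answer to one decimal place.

TBW = 0.5 · 86 = 43 L
Free water deficit = TBW · (Na/140 − 1)
= 43 · (154/140 − 1)
= 43 · 0.1
= 4.3 L

4.3 L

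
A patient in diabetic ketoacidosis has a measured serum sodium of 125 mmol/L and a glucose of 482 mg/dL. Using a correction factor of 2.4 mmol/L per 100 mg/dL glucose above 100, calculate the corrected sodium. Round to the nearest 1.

134 mmol/L

Corrected Na = measured Na + 2.4 · (glucose − 100)/100
= 125 + 2.4 · (482 − 100)/100
= 125 + 9.2
= 134.2 mmol/L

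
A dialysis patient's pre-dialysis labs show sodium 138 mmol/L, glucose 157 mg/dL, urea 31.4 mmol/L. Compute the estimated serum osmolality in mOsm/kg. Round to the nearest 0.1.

Calculated osmolality = 2·Na + glucose/18 + urea
= 2·138 + 157/18 + 31.4
= 276 + 8.72 + 31.40
= 316.12 mOsm/kg

316.1 mOsm/kg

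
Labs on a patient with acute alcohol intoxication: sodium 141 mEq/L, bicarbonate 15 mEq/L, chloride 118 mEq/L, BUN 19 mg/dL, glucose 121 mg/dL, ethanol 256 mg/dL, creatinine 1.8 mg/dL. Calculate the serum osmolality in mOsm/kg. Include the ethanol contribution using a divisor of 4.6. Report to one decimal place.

351.2 mOsm/kg

Calculated osmolality = 2·Na + glucose/18 + BUN/2.8 + ethanol/4.6
= 2·141 + 121/18 + 19/2.8 + 256/4.6
= 282 + 6.72 + 6.79 + 55.65
= 351.16 mOsm/kg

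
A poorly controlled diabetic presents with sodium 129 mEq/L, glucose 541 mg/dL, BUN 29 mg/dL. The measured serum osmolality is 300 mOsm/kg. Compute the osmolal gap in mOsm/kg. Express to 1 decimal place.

Calculated osmolality = 2·Na + glucose/18 + BUN/2.8
= 2·129 + 541/18 + 29/2.8
= 258 + 30.06 + 10.36
= 298.42 mOsm/kg ≈ 298.4 mOsm/kg
Osmolar gap = measured − calculated = 300 − 298.4 = 1.6 mOsm/kg

1.6 mOsm/kg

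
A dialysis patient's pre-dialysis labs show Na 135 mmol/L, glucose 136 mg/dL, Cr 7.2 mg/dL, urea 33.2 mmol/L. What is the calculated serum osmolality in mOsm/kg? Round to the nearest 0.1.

Calculated osmolality = 2·Na + glucose/18 + urea
= 2·135 + 136/18 + 33.2
= 270 + 7.56 + 33.20
= 310.76 mOsm/kg

310.8 mOsm/kg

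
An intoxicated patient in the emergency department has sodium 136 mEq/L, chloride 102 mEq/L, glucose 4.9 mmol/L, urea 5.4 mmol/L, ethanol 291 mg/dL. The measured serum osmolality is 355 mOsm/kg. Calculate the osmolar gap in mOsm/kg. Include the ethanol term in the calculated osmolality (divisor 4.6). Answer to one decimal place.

Calculated osmolality = 2·Na + glucose + urea + ethanol/4.6
= 2·136 + 4.9 + 5.4 + 291/4.6
= 272 + 4.90 + 5.40 + 63.26
= 345.56 mOsm/kg ≈ 345.6 mOsm/kg
Osmolar gap = measured − calculated = 355 − 345.6 = 9.4 mOsm/kg

9.4 mOsm/kg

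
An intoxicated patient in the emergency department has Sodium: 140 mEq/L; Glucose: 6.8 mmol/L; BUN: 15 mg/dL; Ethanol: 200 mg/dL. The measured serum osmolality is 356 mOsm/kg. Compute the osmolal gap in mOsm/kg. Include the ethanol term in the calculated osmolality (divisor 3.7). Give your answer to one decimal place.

Calculated osmolality = 2·Na + glucose + BUN/2.8 + ethanol/3.7
= 2·140 + 6.8 + 15/2.8 + 200/3.7
= 280 + 6.80 + 5.36 + 54.05
= 346.21 mOsm/kg ≈ 346.2 mOsm/kg
Osmolar gap = measured − calculated = 356 − 346.2 = 9.8 mOsm/kg

9.8 mOsm/kg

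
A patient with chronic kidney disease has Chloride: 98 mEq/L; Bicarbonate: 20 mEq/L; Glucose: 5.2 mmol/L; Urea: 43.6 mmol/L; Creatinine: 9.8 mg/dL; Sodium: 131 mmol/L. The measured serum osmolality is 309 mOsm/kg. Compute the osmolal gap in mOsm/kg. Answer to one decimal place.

-1.8 mOsm/kg

Calculated osmolality = 2·Na + glucose + urea
= 2·131 + 5.2 + 43.6
= 262 + 5.20 + 43.60
= 310.8 mOsm/kg ≈ 310.8 mOsm/kg
Osmolar gap = measured − calculated = 309 − 310.8 = -1.8 mOsm/kg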